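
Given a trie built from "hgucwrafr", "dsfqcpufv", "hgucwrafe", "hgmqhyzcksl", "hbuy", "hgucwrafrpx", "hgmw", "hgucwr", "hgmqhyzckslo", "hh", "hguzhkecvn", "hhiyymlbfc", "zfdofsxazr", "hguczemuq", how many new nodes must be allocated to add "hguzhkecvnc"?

1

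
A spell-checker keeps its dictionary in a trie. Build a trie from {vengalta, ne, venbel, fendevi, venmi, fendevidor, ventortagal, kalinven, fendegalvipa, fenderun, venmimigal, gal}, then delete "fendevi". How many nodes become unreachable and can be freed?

A node on "fendevi"'s path can go only if nothing else ends at it or branches off below it.
Every node on "fendevi" is still needed (e.g. by "fendevidor"), so nothing is freed.
Nodes removed: 0

0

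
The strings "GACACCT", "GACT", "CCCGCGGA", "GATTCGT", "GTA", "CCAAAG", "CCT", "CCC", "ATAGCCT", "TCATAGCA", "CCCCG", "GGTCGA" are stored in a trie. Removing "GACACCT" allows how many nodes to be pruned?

Walk "GACACCT" from the leaf back toward the root, removing each node that no remaining word uses.
The suffix "ACCT" (4 nodes) is used only by "GACACCT"; the node for "GAC" still has the child "T", so pruning stops there.
Nodes removed: 4

4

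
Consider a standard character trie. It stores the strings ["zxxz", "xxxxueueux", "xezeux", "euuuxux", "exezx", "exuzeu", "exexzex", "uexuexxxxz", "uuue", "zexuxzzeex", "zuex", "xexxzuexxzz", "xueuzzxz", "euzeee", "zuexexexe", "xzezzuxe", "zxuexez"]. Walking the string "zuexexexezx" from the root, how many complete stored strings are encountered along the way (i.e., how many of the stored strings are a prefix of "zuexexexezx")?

2

Walk "zuexexexezx" from the root; an end-of-word marker is hit whenever a stored word is a prefix of "zuexexexezx".
Prefixes of the query that are stored words: "zuex", "zuexexexe"
Count: 2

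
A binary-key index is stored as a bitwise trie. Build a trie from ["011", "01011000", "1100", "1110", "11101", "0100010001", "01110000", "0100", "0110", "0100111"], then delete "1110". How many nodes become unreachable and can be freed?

A node on "1110"'s path can go only if nothing else ends at it or branches off below it.
Every node on "1110" is still needed (e.g. by "11101"), so nothing is freed.
Nodes removed: 0

0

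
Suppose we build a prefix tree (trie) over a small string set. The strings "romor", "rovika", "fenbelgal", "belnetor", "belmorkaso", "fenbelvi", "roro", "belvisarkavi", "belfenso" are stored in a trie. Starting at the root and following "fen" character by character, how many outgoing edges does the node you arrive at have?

1

The children of the "fen" node are the distinct next characters among strings starting with "fen".
Characters that immediately follow "fen" among the stored strings: {b}.
That node has 1 child edge.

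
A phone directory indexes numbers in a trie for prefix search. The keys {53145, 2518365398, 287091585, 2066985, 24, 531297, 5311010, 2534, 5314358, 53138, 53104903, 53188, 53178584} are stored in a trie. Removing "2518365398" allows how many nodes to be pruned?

A node on "2518365398"'s path can go only if nothing else ends at it or branches off below it.
The suffix "18365398" (8 nodes) is used only by "2518365398"; the node for "25" still has the child "3", so pruning stops there.
Nodes removed: 8

8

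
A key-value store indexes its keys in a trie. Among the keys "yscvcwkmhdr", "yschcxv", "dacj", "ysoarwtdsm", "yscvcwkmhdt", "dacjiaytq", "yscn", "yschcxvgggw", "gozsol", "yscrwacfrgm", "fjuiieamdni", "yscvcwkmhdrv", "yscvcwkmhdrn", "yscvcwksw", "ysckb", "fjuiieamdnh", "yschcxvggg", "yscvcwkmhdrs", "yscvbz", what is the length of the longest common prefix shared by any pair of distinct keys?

11

The deepest shared node is where two words last agree before diverging.
e.g. "yscvcwkmhdr" and "yscvcwkmhdrn" share the prefix "yscvcwkmhdr" of length 11; no pair shares a longer one.
Longest shared-prefix length: 11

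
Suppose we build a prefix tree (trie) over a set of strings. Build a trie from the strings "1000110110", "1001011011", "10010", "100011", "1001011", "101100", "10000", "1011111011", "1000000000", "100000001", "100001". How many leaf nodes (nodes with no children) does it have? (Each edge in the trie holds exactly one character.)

7

A leaf is a node with no children — equivalently, the end of a word that is not a proper prefix of any other stored word.
Those words: "1000000000", "100000001", "100001", "1000110110", "1001011011", "101100", "1011111011"
Leaf count: 7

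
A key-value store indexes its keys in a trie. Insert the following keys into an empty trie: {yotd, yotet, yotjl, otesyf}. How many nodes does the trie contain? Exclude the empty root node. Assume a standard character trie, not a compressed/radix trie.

For each word, the new-node count is its length minus the longest prefix already in the trie:
  "yotd" → 4 new (y, o, t, d)
  "yotet" → prefix "yot" already present; 2 new (e, t)
  "yotjl" → prefix "yot" already present; 2 new (j, l)
  "otesyf" → 6 new (o, t, e, s, y, f)
Total nodes = 4 + 2 + 2 + 6 = 14

14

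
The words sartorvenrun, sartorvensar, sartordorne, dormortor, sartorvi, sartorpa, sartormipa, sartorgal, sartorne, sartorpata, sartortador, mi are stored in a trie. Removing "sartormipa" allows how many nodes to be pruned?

4

After clearing the end-marker at "sartormipa", prune upward until reaching a node still needed by another word.
The suffix "mipa" (4 nodes) is used only by "sartormipa"; the node for "sartor" still has the child "v", so pruning stops there.
Nodes removed: 4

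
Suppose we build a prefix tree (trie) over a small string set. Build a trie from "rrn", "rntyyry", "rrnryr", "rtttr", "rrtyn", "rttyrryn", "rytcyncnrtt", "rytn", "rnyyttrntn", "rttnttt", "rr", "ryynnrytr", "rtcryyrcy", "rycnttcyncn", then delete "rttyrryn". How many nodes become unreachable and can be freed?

5

A node on "rttyrryn"'s path can go only if nothing else ends at it or branches off below it.
The suffix "yrryn" (5 nodes) is used only by "rttyrryn"; the node for "rtt" still has the child "t", so pruning stops there.
Nodes removed: 5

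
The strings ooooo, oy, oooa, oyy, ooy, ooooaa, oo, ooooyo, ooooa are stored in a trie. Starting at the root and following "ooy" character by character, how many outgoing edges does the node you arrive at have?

Follow the path "ooy" to its node, then look at its outgoing edges.
No stored string extends past "ooy".
That node has 0 child edges.

0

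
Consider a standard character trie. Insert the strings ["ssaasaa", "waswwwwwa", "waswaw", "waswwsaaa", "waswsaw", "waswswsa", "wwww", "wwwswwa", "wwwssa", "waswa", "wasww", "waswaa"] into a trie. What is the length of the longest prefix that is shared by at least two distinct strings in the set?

5

Look for the deepest trie node that still has at least two words in its subtree.
e.g. "waswa" and "waswaa" share the prefix "waswa" of length 5; no pair shares a longer one.
Longest shared-prefix length: 5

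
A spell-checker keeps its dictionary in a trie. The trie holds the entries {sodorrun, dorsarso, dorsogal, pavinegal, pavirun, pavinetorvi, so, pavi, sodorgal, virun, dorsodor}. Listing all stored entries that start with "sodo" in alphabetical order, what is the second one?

sodorrun

Words with prefix "sodo", in lexicographic order: "sodorgal", "sodorrun"
Position 2: sodorrun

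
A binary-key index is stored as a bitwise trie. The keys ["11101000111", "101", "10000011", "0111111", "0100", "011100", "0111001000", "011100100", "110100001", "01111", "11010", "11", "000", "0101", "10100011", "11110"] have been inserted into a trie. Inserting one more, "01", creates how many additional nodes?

0

Every character of "01" already lies on an existing path (it is a prefix of some stored word).
No new nodes are needed: 0.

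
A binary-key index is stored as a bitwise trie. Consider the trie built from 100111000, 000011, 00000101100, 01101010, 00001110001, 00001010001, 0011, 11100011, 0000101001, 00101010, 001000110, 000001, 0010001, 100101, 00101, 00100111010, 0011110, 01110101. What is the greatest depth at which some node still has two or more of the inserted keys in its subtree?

9

The deepest shared node is where two words last agree before diverging.
"00001010001" and "0000101001" agree on "000010100" (9 characters) before diverging; nothing deeper is shared.
Longest shared-prefix length: 9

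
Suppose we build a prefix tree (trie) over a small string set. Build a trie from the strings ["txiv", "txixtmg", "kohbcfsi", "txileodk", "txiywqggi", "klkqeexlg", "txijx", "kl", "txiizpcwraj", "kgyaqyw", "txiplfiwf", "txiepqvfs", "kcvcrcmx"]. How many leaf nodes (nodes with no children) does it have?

12

Leaves are exactly the stored words that no other stored word extends.
Those words: "kcvcrcmx", "kgyaqyw", "klkqeexlg", "kohbcfsi", "txiepqvfs", "txiizpcwraj", "txijx", "txileodk", "txiplfiwf", "txiv", "txixtmg", "txiywqggi"
Leaf count: 12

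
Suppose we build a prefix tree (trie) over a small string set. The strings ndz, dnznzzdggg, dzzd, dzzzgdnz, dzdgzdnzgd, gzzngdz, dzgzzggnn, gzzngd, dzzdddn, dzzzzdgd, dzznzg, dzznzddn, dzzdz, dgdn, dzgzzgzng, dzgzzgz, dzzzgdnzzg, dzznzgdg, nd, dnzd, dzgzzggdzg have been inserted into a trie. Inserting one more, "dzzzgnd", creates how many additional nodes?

"dzzzg" is already a path in the trie; the remaining "nd" must be added.
New nodes needed: |"dzzzgnd"| − 5 = 7 − 5 = 2.

2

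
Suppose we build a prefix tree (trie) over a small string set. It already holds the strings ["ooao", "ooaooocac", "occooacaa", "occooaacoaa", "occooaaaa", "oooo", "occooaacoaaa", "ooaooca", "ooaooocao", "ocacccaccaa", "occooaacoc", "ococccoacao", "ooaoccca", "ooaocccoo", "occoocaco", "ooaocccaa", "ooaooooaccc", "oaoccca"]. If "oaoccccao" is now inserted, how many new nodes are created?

Walking "oaoccccao" from the root, the first 6 characters ("oaoccc") follow existing edges; "c" is the first miss.
So 9 − 6 = 3 new nodes.

3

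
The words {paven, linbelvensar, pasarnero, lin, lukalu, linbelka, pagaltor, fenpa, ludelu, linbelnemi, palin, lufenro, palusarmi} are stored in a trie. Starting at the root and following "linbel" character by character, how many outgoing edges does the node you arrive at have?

Follow the path "linbel" to its node, then look at its outgoing edges.
Distinct next characters after "linbel": k, n, v.
That node has 3 child edges.

3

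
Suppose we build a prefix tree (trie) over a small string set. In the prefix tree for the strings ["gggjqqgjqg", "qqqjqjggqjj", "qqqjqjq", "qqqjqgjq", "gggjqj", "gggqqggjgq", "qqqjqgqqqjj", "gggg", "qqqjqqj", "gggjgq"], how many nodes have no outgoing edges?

A leaf is a node with no children — equivalently, the end of a word that is not a proper prefix of any other stored word.
Those words: "gggg", "gggjgq", "gggjqj", "gggjqqgjqg", "gggqqggjgq", "qqqjqgjq", "qqqjqgqqqjj", "qqqjqjggqjj", "qqqjqjq", "qqqjqqj"
Leaf count: 10

10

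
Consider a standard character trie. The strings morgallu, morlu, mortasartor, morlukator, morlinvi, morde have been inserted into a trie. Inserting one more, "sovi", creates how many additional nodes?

"sovi" shares no prefix with any stored word, so all 4 characters open new nodes.
4 − 0 = 4 new nodes.

4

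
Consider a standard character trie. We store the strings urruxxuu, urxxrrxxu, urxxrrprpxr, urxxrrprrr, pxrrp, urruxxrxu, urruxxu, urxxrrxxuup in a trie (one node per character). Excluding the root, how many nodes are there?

32

For each word, the new-node count is its length minus the longest prefix already in the trie:
  "urruxxuu" → 8 new (u, r, r, u, x, x, u, u)
  "urxxrrxxu" → prefix "ur" already present; 7 new (x, x, r, r, x, x, u)
  "urxxrrprpxr" → prefix "urxxrr" already present; 5 new (p, r, p, x, r)
  "urxxrrprrr" → prefix "urxxrrpr" already present; 2 new (r, r)
  "pxrrp" → 5 new (p, x, r, r, p)
  "urruxxrxu" → prefix "urruxx" already present; 3 new (r, x, u)
  "urruxxu" → prefix "urruxxu" already present; 0 new (none)
  "urxxrrxxuup" → prefix "urxxrrxxu" already present; 2 new (u, p)
Total nodes = 8 + 7 + 5 + 2 + 5 + 3 + 0 + 2 = 32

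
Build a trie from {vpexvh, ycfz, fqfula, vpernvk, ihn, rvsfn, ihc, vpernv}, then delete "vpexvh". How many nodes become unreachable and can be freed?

Walk "vpexvh" from the leaf back toward the root, removing each node that no remaining word uses.
The suffix "xvh" (3 nodes) is used only by "vpexvh"; the node for "vpe" still has the child "r", so pruning stops there.
Nodes removed: 3

3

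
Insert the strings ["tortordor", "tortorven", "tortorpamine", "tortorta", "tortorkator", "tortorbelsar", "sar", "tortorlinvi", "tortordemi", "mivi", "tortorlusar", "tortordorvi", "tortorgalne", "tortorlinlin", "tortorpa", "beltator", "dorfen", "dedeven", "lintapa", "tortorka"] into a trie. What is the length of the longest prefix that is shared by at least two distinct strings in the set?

9

Equivalently: take the maximum, over all pairs, of their longest common prefix length.
e.g. "tortordor" and "tortordorvi" share the prefix "tortordor" of length 9; no pair shares a longer one.
Longest shared-prefix length: 9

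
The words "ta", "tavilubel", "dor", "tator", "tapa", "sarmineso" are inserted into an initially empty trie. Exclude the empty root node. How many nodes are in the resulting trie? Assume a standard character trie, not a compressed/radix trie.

26

Trace insertions, counting only characters that open a new branch:
  "ta" → 2 new (t, a)
  "tavilubel" → prefix "ta" already present; 7 new (v, i, l, u, b, e, l)
  "dor" → 3 new (d, o, r)
  "tator" → prefix "ta" already present; 3 new (t, o, r)
  "tapa" → prefix "ta" already present; 2 new (p, a)
  "sarmineso" → 9 new (s, a, r, m, i, n, e, s, o)
Total nodes = 2 + 7 + 3 + 3 + 2 + 9 = 26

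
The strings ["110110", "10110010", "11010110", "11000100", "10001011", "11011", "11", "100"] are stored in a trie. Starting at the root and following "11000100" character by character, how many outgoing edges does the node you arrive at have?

0

Follow the path "11000100" to its node, then look at its outgoing edges.
No stored string extends past "11000100".
That node has 0 child edges.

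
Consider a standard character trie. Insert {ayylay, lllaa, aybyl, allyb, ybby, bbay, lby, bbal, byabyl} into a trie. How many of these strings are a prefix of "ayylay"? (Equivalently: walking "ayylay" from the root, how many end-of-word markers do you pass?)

Walk "ayylay" from the root; an end-of-word marker is hit whenever a stored word is a prefix of "ayylay".
Prefixes of the query that are stored words: "ayylay"
Count: 1

1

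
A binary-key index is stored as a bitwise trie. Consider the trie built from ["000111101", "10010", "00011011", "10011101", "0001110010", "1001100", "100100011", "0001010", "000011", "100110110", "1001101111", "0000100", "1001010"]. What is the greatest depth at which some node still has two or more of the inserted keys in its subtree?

Look for the deepest trie node that still has at least two words in its subtree.
"100110110" and "1001101111" agree on "10011011" (8 characters) before diverging; nothing deeper is shared.
Longest shared-prefix length: 8

8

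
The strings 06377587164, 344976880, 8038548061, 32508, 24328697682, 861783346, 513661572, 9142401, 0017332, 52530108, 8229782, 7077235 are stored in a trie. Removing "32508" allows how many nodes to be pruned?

4

Walk "32508" from the leaf back toward the root, removing each node that no remaining word uses.
The suffix "2508" (4 nodes) is used only by "32508"; the node for "3" still has the child "4", so pruning stops there.
Nodes removed: 4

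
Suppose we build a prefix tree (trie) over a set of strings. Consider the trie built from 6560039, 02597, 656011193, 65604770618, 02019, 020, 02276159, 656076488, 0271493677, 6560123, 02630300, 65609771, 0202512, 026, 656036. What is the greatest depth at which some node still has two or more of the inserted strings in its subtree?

5

The deepest shared node is where two words last agree before diverging.
"656011193" and "6560123" agree on "65601" (5 characters) before diverging; nothing deeper is shared.
Longest shared-prefix length: 5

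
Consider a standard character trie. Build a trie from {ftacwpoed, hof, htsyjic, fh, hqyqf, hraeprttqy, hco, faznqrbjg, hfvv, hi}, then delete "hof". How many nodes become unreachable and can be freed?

After clearing the end-marker at "hof", prune upward until reaching a node still needed by another word.
The suffix "of" (2 nodes) is used only by "hof"; the node for "h" still has the child "t", so pruning stops there.
Nodes removed: 2

2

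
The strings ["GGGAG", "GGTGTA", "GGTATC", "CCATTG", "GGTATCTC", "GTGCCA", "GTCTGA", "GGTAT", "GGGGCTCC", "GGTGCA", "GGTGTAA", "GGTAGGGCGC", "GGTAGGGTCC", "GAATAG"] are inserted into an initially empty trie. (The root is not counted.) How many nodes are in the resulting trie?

For each word, the new-node count is its length minus the longest prefix already in the trie:
  "GGGAG" → 5 new (G, G, G, A, G)
  "GGTGTA" → prefix "GG" already present; 4 new (T, G, T, A)
  "GGTATC" → prefix "GGT" already present; 3 new (A, T, C)
  "CCATTG" → 6 new (C, C, A, T, T, G)
  "GGTATCTC" → prefix "GGTATC" already present; 2 new (T, C)
  "GTGCCA" → prefix "G" already present; 5 new (T, G, C, C, A)
  "GTCTGA" → prefix "GT" already present; 4 new (C, T, G, A)
  "GGTAT" → prefix "GGTAT" already present; 0 new (none)
  "GGGGCTCC" → prefix "GGG" already present; 5 new (G, C, T, C, C)
  "GGTGCA" → prefix "GGTG" already present; 2 new (C, A)
  "GGTGTAA" → prefix "GGTGTA" already present; 1 new (A)
  "GGTAGGGCGC" → prefix "GGTA" already present; 6 new (G, G, G, C, G, C)
  "GGTAGGGTCC" → prefix "GGTAGGG" already present; 3 new (T, C, C)
  "GAATAG" → prefix "G" already present; 5 new (A, A, T, A, G)
Total nodes = 5 + 4 + 3 + 6 + 2 + 5 + 4 + 0 + 5 + 2 + 1 + 6 + 3 + 5 = 51

51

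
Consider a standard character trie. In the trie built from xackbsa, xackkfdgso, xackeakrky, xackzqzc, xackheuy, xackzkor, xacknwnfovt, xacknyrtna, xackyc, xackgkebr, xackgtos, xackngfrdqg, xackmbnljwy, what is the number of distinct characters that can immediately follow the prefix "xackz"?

2

The children of the "xackz" node are the distinct next characters among strings starting with "xackz".
Distinct next characters after "xackz": k, q.
That node has 2 child edges.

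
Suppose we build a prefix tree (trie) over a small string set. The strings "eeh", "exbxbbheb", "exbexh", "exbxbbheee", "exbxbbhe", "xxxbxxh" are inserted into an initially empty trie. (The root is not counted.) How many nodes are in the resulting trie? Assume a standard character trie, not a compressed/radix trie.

23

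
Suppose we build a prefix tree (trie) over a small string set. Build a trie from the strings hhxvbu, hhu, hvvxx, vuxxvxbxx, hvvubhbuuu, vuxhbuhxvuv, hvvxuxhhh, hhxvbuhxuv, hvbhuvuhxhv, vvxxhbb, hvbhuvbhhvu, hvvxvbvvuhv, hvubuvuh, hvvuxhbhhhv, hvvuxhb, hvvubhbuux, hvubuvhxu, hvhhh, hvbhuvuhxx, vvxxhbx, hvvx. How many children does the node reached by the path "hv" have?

Walk "hv" from the root, arriving at one node.
Characters that immediately follow "hv" among the stored strings: {b, h, u, v}.
That node has 4 child edges.

4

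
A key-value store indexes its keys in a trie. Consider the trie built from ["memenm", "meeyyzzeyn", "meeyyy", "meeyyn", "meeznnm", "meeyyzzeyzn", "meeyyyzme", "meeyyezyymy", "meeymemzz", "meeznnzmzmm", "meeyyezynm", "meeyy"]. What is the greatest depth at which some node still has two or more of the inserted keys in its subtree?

Look for the deepest trie node that still has at least two words in its subtree.
"meeyyzzeyn" and "meeyyzzeyzn" agree on "meeyyzzey" (9 characters) before diverging; nothing deeper is shared.
Longest shared-prefix length: 9

9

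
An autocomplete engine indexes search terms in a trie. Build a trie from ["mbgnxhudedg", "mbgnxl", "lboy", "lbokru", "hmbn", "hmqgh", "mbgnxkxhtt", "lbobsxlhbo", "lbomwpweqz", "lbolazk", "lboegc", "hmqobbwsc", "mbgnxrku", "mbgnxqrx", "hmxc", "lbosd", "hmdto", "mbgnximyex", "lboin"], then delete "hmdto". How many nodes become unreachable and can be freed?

3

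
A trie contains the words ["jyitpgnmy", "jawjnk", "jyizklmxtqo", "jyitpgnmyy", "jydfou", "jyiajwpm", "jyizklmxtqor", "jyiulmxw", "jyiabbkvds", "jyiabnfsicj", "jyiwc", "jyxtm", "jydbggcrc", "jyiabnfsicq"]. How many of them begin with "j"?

14

Filter for entries beginning with "j":
Words under "j": jawjnk, jydbggcrc, jydfou, jyiabbkvds, jyiabnfsicj, jyiabnfsicq, jyiajwpm, jyitpgnmy, jyitpgnmyy, jyiulmxw, jyiwc, jyizklmxtqo, jyizklmxtqor, jyxtm
Count: 14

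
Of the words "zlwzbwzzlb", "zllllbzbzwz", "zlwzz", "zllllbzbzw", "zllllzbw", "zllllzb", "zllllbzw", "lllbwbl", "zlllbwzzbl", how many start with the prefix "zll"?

6

Filter for entries beginning with "zll":
Matches: "zlllbwzzbl", "zllllbzbzw", "zllllbzbzwz", "zllllbzw", "zllllzb", "zllllzbw"
Count: 6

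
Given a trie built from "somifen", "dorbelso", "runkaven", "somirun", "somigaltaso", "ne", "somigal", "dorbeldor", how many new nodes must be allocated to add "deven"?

4

The longest prefix of "deven" already in the trie is "d" (length 1).
So 5 − 1 = 4 new nodes.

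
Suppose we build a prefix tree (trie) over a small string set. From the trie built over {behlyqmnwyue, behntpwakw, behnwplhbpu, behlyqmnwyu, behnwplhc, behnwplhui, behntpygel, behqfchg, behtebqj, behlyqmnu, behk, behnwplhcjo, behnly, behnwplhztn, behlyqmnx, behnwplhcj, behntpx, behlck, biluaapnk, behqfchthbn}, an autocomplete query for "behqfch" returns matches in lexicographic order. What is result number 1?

behqfchg

Words with prefix "behqfch", in lexicographic order: "behqfchg", "behqfchthbn"
The 1st is behqfchg.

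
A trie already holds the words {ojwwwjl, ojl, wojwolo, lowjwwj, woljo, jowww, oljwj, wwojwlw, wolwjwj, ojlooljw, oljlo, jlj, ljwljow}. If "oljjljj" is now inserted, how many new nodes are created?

Walking "oljjljj" from the root, the first 3 characters ("olj") follow existing edges; "j" is the first miss.
Each of the 4 remaining characters creates one node.

4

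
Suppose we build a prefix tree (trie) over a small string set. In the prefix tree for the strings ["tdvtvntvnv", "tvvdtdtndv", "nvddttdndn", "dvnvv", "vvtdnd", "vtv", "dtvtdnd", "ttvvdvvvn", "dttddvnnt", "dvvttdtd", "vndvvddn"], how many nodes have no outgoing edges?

11

Leaves are exactly the stored words that no other stored word extends.
Those words: "dttddvnnt", "dtvtdnd", "dvnvv", "dvvttdtd", "nvddttdndn", "tdvtvntvnv", "ttvvdvvvn", "tvvdtdtndv", "vndvvddn", "vtv", "vvtdnd"
Leaf count: 11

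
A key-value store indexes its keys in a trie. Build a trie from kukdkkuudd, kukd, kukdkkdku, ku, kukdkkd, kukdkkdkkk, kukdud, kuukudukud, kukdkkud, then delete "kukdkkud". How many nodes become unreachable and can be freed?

1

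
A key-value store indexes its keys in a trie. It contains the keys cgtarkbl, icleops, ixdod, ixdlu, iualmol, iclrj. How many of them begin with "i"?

5

Traverse to the node for "i", then collect every word in that subtree.
Words under "i": icleops, iclrj, iualmol, ixdlu, ixdod
Count: 5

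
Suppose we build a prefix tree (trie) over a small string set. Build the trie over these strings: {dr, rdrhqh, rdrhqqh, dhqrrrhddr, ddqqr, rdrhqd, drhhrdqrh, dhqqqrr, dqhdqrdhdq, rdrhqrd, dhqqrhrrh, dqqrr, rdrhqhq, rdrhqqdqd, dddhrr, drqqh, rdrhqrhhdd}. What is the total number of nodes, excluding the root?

69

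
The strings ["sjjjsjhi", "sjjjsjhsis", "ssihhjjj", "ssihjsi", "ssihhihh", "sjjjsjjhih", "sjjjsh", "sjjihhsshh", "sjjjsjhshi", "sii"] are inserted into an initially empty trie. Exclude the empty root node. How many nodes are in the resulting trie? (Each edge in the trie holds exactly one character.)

40

For each word, the new-node count is its length minus the longest prefix already in the trie:
  "sjjjsjhi" → 8 new (s, j, j, j, s, j, h, i)
  "sjjjsjhsis" → prefix "sjjjsjh" already present; 3 new (s, i, s)
  "ssihhjjj" → prefix "s" already present; 7 new (s, i, h, h, j, j, j)
  "ssihjsi" → prefix "ssih" already present; 3 new (j, s, i)
  "ssihhihh" → prefix "ssihh" already present; 3 new (i, h, h)
  "sjjjsjjhih" → prefix "sjjjsj" already present; 4 new (j, h, i, h)
  "sjjjsh" → prefix "sjjjs" already present; 1 new (h)
  "sjjihhsshh" → prefix "sjj" already present; 7 new (i, h, h, s, s, h, h)
  "sjjjsjhshi" → prefix "sjjjsjhs" already present; 2 new (h, i)
  "sii" → prefix "s" already present; 2 new (i, i)
Total nodes = 8 + 3 + 7 + 3 + 3 + 4 + 1 + 7 + 2 + 2 = 40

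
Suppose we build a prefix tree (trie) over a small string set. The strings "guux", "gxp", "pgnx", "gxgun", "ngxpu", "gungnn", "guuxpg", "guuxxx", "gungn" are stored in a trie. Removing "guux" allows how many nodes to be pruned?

0

Walk "guux" from the leaf back toward the root, removing each node that no remaining word uses.
Every node on "guux" is still needed (e.g. by "guuxpg"), so nothing is freed.
Nodes removed: 0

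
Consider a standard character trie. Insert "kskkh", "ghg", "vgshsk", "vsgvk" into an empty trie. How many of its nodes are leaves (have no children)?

4

Leaves are exactly the stored words that no other stored word extends.
Those words: "ghg", "kskkh", "vgshsk", "vsgvk"
Leaf count: 4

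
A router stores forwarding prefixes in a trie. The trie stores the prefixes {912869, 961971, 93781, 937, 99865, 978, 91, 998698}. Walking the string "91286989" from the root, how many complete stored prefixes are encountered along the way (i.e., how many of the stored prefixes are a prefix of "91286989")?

Walk "91286989" from the root; an end-of-word marker is hit whenever a stored word is a prefix of "91286989".
Prefixes of the query that are stored words: "91", "912869"
Count: 2

2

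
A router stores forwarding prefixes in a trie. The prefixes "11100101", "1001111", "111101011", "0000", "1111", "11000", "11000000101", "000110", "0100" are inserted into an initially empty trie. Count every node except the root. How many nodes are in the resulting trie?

39

Count nodes per top-level branch (shared prefixes stored once):
  '0'-branch (0000, 000110, 0100): 10 nodes
  '1'-branch (1001111, 11000, 11000000101, 11100101, 1111, 111101011): 29 nodes
Sum: 39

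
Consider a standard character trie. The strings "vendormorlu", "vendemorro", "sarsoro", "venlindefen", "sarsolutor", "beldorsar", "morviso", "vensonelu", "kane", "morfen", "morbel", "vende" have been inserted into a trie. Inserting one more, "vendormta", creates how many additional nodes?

2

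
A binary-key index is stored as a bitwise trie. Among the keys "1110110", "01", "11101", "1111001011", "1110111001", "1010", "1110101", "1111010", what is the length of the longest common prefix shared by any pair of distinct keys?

6

Equivalently: take the maximum, over all pairs, of their longest common prefix length.
"1110110" and "1110111001" agree on "111011" (6 characters) before diverging; nothing deeper is shared.
Longest shared-prefix length: 6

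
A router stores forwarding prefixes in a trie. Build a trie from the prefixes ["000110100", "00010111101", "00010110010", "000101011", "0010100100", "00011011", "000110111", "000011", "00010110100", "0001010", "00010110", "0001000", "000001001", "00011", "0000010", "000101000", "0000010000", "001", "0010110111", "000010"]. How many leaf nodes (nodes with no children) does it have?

14

A leaf is a node with no children — equivalently, the end of a word that is not a proper prefix of any other stored word.
Those words: "0000010000", "000001001", "000010", "000011", "0001000", "000101000", "000101011", "00010110010", "00010110100", "00010111101", "000110100", "000110111", "0010100100", "0010110111"
Leaf count: 14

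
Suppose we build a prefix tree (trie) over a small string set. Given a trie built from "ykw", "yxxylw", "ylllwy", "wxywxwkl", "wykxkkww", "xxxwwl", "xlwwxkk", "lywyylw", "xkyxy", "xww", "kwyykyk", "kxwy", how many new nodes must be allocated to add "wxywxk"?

1

Walking "wxywxk" from the root, the first 5 characters ("wxywx") follow existing edges; "k" is the first miss.
Each of the 1 remaining characters creates one node.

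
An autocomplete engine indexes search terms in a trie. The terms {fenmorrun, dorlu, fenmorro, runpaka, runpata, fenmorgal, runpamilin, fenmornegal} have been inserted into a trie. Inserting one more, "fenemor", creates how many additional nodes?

Walking "fenemor" from the root, the first 3 characters ("fen") follow existing edges; "e" is the first miss.
New nodes needed: |"fenemor"| − 3 = 7 − 3 = 4.

4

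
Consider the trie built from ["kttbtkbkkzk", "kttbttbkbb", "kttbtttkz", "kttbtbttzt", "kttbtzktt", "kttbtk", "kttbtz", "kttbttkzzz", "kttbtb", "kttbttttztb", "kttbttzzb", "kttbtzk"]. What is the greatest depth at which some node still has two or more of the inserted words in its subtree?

7

Equivalently: take the maximum, over all pairs, of their longest common prefix length.
e.g. "kttbtttkz" and "kttbttttztb" share the prefix "kttbttt" of length 7; no pair shares a longer one.
Longest shared-prefix length: 7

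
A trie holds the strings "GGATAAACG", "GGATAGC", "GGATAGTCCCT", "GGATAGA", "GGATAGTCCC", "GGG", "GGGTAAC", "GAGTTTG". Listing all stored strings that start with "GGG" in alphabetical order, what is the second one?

GGGTAAC

Filter for "GGG…" and sort: "GGG", "GGGTAAC"
The 2nd is GGGTAAC.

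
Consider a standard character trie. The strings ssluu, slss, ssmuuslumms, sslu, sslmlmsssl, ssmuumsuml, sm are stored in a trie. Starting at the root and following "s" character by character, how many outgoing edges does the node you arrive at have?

3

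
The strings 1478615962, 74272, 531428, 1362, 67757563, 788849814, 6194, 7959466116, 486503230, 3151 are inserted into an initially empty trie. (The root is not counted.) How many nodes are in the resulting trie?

65

Insert word by word; a character creates a node only if that edge doesn't already exist:
  "1478615962" → 10 new (1, 4, 7, 8, 6, 1, 5, 9, 6, 2)
  "74272" → 5 new (7, 4, 2, 7, 2)
  "531428" → 6 new (5, 3, 1, 4, 2, 8)
  "1362" → prefix "1" already present; 3 new (3, 6, 2)
  "67757563" → 8 new (6, 7, 7, 5, 7, 5, 6, 3)
  "788849814" → prefix "7" already present; 8 new (8, 8, 8, 4, 9, 8, 1, 4)
  "6194" → prefix "6" already present; 3 new (1, 9, 4)
  "7959466116" → prefix "7" already present; 9 new (9, 5, 9, 4, 6, 6, 1, 1, 6)
  "486503230" → 9 new (4, 8, 6, 5, 0, 3, 2, 3, 0)
  "3151" → 4 new (3, 1, 5, 1)
Total nodes = 10 + 5 + 6 + 3 + 8 + 8 + 3 + 9 + 9 + 4 = 65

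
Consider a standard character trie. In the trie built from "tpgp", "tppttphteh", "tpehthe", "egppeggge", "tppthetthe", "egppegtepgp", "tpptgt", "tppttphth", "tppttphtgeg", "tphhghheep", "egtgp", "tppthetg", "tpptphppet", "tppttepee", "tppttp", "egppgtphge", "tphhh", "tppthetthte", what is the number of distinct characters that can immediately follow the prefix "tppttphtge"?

Follow the path "tppttphtge" to its node, then look at its outgoing edges.
Distinct next characters after "tppttphtge": g.
That node has 1 child edge.

1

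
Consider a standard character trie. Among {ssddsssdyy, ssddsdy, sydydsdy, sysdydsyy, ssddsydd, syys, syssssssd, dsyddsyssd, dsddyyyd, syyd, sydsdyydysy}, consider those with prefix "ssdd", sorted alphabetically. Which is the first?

ssddsdy

Words with prefix "ssdd", in lexicographic order: "ssddsdy", "ssddsssdyy", "ssddsydd"
The 1st is ssddsdy.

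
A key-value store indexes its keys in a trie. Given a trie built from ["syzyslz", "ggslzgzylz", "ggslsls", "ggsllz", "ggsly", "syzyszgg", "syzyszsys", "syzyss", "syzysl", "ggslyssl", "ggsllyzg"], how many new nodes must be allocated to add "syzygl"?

"syzy" is already a path in the trie; the remaining "gl" must be added.
Each of the 2 remaining characters creates one node.

2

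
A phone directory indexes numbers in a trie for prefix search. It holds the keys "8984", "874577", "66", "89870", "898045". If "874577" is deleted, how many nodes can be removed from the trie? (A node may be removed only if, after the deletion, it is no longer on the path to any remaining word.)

5

Walk "874577" from the leaf back toward the root, removing each node that no remaining word uses.
The suffix "74577" (5 nodes) is used only by "874577"; the node for "8" still has the child "9", so pruning stops there.
Nodes removed: 5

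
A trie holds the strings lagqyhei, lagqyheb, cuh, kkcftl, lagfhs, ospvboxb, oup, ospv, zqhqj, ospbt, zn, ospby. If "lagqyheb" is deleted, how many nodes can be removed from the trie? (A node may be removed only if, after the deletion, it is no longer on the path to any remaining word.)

A node on "lagqyheb"'s path can go only if nothing else ends at it or branches off below it.
The suffix "b" (1 node) is used only by "lagqyheb"; the node for "lagqyhe" still has the child "i", so pruning stops there.
Nodes removed: 1

1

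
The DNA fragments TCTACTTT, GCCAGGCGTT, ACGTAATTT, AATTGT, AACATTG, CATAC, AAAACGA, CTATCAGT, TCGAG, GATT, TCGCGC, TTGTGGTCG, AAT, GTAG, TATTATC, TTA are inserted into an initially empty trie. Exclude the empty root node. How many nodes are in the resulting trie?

For each word, the new-node count is its length minus the longest prefix already in the trie:
  "TCTACTTT" → 8 new (T, C, T, A, C, T, T, T)
  "GCCAGGCGTT" → 10 new (G, C, C, A, G, G, C, G, T, T)
  "ACGTAATTT" → 9 new (A, C, G, T, A, A, T, T, T)
  "AATTGT" → prefix "A" already present; 5 new (A, T, T, G, T)
  "AACATTG" → prefix "AA" already present; 5 new (C, A, T, T, G)
  "CATAC" → 5 new (C, A, T, A, C)
  "AAAACGA" → prefix "AA" already present; 5 new (A, A, C, G, A)
  "CTATCAGT" → prefix "C" already present; 7 new (T, A, T, C, A, G, T)
  "TCGAG" → prefix "TC" already present; 3 new (G, A, G)
  "GATT" → prefix "G" already present; 3 new (A, T, T)
  "TCGCGC" → prefix "TCG" already present; 3 new (C, G, C)
  "TTGTGGTCG" → prefix "T" already present; 8 new (T, G, T, G, G, T, C, G)
  "AAT" → prefix "AAT" already present; 0 new (none)
  "GTAG" → prefix "G" already present; 3 new (T, A, G)
  "TATTATC" → prefix "T" already present; 6 new (A, T, T, A, T, C)
  "TTA" → prefix "TT" already present; 1 new (A)
Total nodes = 8 + 10 + 9 + 5 + 5 + 5 + 5 + 7 + 3 + 3 + 3 + 8 + 0 + 3 + 6 + 1 = 81

81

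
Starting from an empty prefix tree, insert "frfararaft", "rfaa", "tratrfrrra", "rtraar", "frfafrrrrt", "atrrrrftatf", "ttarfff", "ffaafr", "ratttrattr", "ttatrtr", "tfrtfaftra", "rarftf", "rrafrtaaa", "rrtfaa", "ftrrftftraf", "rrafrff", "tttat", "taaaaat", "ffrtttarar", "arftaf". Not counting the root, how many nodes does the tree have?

Count nodes per top-level branch (shared prefixes stored once):
  'a'-branch (arftaf, atrrrrftatf): 16 nodes
  'f'-branch (ffaafr, ffrtttarar, frfafrrrrt, frfararaft, ftrrftftraf): 39 nodes
  'r'-branch (rarftf, ratttrattr, rfaa, rrafrff, rrafrtaaa, rrtfaa, rtraar): 36 nodes
  't'-branch (taaaaat, tfrtfaftra, tratrfrrra, ttarfff, ttatrtr, tttat): 38 nodes
Sum: 129

129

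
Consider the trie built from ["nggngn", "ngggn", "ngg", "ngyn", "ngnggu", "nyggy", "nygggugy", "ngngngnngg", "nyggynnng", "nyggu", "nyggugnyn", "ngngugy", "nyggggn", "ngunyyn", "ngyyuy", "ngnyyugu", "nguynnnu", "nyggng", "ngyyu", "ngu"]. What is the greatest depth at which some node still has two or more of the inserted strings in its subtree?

5

Look for the deepest trie node that still has at least two words in its subtree.
"ngyyu" and "ngyyuy" agree on "ngyyu" (5 characters) before diverging; nothing deeper is shared.
Longest shared-prefix length: 5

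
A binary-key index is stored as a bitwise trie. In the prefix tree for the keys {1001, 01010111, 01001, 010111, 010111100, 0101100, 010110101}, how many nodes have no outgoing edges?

6

Leaves are exactly the stored words that no other stored word extends.
Those words: "01001", "01010111", "0101100", "010110101", "010111100", "1001"
Leaf count: 6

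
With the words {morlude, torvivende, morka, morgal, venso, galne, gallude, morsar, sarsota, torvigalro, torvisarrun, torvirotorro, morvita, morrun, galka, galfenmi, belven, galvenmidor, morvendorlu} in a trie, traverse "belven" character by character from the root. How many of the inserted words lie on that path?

Walk "belven" from the root; an end-of-word marker is hit whenever a stored word is a prefix of "belven".
Prefixes of the query that are stored words: "belven"
Count: 1

1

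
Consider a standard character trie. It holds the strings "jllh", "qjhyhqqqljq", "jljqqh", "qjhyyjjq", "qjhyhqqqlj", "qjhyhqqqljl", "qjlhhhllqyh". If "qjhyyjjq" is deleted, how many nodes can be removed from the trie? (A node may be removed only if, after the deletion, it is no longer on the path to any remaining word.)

4

After clearing the end-marker at "qjhyyjjq", prune upward until reaching a node still needed by another word.
The suffix "yjjq" (4 nodes) is used only by "qjhyyjjq"; the node for "qjhy" still has the child "h", so pruning stops there.
Nodes removed: 4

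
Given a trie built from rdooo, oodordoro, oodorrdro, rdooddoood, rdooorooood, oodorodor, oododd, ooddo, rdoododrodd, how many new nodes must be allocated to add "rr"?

"r" is already a path in the trie; the remaining "r" must be added.
So 2 − 1 = 1 new nodes.

1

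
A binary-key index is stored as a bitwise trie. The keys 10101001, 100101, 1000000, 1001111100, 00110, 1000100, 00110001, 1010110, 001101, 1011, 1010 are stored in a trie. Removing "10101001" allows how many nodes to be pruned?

3

Walk "10101001" from the leaf back toward the root, removing each node that no remaining word uses.
The suffix "001" (3 nodes) is used only by "10101001"; the node for "10101" still has the child "1", so pruning stops there.
Nodes removed: 3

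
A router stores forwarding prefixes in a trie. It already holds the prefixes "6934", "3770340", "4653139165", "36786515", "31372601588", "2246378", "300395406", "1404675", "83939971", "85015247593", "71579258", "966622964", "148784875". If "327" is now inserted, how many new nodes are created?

Walking "327" from the root, the first 1 characters ("3") follow existing edges; "2" is the first miss.
New nodes needed: |"327"| − 1 = 3 − 1 = 2.

2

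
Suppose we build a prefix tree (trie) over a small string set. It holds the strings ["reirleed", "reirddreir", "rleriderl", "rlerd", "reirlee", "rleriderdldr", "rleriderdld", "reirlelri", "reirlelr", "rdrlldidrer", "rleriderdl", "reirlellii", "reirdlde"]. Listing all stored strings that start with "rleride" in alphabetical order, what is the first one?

rleriderdl

Words with prefix "rleride", in lexicographic order: "rleriderdl", "rleriderdld", "rleriderdldr", "rleriderl"
Position 1: rleriderdl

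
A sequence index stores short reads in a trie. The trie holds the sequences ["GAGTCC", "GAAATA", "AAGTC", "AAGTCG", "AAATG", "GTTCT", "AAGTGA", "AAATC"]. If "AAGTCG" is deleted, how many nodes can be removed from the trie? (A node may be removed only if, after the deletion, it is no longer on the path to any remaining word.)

Walk "AAGTCG" from the leaf back toward the root, removing each node that no remaining word uses.
The suffix "G" (1 node) is used only by "AAGTCG"; "AAGTC" is itself a stored word, so pruning stops there.
Nodes removed: 1

1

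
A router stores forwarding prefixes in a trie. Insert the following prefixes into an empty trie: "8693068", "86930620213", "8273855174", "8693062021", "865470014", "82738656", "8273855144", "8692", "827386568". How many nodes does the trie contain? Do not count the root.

35

For each word, the new-node count is its length minus the longest prefix already in the trie:
  "8693068" → 7 new (8, 6, 9, 3, 0, 6, 8)
  "86930620213" → prefix "869306" already present; 5 new (2, 0, 2, 1, 3)
  "8273855174" → prefix "8" already present; 9 new (2, 7, 3, 8, 5, 5, 1, 7, 4)
  "8693062021" → prefix "8693062021" already present; 0 new (none)
  "865470014" → prefix "86" already present; 7 new (5, 4, 7, 0, 0, 1, 4)
  "82738656" → prefix "82738" already present; 3 new (6, 5, 6)
  "8273855144" → prefix "82738551" already present; 2 new (4, 4)
  "8692" → prefix "869" already present; 1 new (2)
  "827386568" → prefix "82738656" already present; 1 new (8)
Total nodes = 7 + 5 + 9 + 0 + 7 + 3 + 2 + 1 + 1 = 35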